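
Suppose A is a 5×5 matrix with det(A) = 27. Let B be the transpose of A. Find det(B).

det(Aᵀ) = det(A).
det(B) = (1)·(27) = 27

27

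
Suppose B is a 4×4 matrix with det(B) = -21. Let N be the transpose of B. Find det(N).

-21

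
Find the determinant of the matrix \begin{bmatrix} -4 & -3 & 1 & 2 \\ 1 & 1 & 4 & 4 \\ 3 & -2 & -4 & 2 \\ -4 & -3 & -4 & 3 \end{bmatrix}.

-469

Expand along row 1:
  + (-4) · M_11   where M_11 = det([1 4 4; -2 -4 2; -3 -4 3]) = -20
  − (-3) · M_12   where M_12 = det([1 4 4; 3 -4 2; -4 -4 3]) = -184
  + (1) · M_13   where M_13 = det([1 1 4; 3 -2 2; -4 -3 3]) = -85
  − (2) · M_14   where M_14 = det([1 1 4; 3 -2 -4; -4 -3 -4]) = -44
det = (+1)·(-4)·(-20) + (-1)·(-3)·(-184) + (+1)·(1)·(-85) + (-1)·(2)·(-44) = -469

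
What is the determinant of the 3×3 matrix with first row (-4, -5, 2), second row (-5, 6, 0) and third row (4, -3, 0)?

The determinant is -18.

Expand along column 3:
  + 2 · |-5 6; 4 -3| = 2·(15 − 24) = -18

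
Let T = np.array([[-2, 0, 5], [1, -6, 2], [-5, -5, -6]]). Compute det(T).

-267

Expand along column 2:
  + (-6) · |-2 5; -5 -6| = (-6)·(12 − (-25)) = -222
  − (-5) · |-2 5; 1 2| = −(-5)·(-4 − 5) = -45
Sum: (-222) + (-45) = -267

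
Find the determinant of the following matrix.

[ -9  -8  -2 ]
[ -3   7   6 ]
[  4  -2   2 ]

-430

Expand along column 1:
  + (-9) · |7 6; -2 2| = (-9)·(14 − (-12)) = -234
  − (-3) · |-8 -2; -2 2| = −(-3)·(-16 − 4) = -60
  + 4 · |-8 -2; 7 6| = 4·(-48 − (-14)) = -136
Sum: (-234) + (-60) + (-136) = -430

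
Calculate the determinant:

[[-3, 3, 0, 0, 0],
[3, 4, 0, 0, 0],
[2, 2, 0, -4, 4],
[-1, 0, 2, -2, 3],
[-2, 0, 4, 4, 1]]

The matrix is block lower-triangular with a 2×2 block and a 3×3 block on the diagonal, so its determinant equals the product of the determinants of the diagonal blocks.
det of the 2×2 block = -21
det of the 3×3 block = 24
det = (-21)·(24) = -504

-504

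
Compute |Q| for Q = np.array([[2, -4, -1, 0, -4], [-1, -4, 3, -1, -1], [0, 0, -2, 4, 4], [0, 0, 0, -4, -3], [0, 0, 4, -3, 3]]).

-696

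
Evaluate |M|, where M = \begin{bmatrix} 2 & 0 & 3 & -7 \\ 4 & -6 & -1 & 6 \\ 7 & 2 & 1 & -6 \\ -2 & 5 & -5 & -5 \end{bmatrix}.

|M| = -1703

Expand along row 1 (it has 1 zero):
  + (2) · M_11   where M_11 = det([-6 -1 6; 2 1 -6; 5 -5 -5]) = 140
  + (3) · M_13   where M_13 = det([4 -6 6; 7 2 -6; -2 5 -5]) = 32
  − (-7) · M_14   where M_14 = det([4 -6 -1; 7 2 1; -2 5 -5]) = -297
det = (+1)·(2)·(140) + (+1)·(3)·(32) + (-1)·(-7)·(-297) = -1703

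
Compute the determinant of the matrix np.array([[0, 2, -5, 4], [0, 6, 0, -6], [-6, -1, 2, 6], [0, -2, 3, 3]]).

-828

Expand along column 1 (it has 3 zeros):
  + (-6) · M_31   where M_31 = det([2 -5 4; 6 0 -6; -2 3 3]) = 138
det = (+1)·(-6)·(138) = -828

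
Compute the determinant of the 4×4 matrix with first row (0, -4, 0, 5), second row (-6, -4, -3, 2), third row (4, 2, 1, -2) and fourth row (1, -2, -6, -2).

The determinant is 114.

Expand along row 1 (it has 2 zeros):
  − (-4) · M_12   where M_12 = det([-6 -3 2; 4 1 -2; 1 -6 -2]) = 16
  − (5) · M_14   where M_14 = det([-6 -4 -3; 4 2 1; 1 -2 -6]) = -10
det = (-1)·(-4)·(16) + (-1)·(5)·(-10) = 114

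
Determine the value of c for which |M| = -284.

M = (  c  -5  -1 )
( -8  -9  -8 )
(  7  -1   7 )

Expanding along the row containing c, det(M) is linear in c: det(M) = (-71)·c + (-71).
Set (-71)·c + (-71) = -284  ⇒  (-71)·c = -213  ⇒  c = 3.

3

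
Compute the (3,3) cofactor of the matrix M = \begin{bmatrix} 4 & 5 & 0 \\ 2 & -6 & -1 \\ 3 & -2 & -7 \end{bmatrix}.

-34

Delete row 3 and column 3; the remaining 2×2 submatrix is [4 5; 2 -6].
Its determinant is 4·(-6) − 5·2 = -34.
The cofactor carries sign (−1)^(3+3) = +1, so C_{3,3} = +(-34) = -34.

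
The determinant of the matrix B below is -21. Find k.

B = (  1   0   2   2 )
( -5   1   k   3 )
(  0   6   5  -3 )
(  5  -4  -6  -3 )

2

Expanding along the row containing k, det(B) is linear in k: det(B) = (90)·k + (-201).
Set (90)·k + (-201) = -21  ⇒  (90)·k = 180  ⇒  k = 2.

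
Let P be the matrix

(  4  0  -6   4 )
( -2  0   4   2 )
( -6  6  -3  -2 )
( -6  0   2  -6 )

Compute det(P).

Expand along column 2 (it has 3 zeros):
  − (6) · M_32   where M_32 = det([4 -6 4; -2 4 2; -6 2 -6]) = 112
det = (-1)·(6)·(112) = -672

|P| = -672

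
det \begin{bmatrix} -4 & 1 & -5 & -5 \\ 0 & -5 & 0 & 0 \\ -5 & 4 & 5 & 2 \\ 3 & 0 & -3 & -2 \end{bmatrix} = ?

-180

Expand along row 2 (it has 3 zeros):
  + (-5) · M_22   where M_22 = det([-4 -5 -5; -5 5 2; 3 -3 -2]) = 36
det = (+1)·(-5)·(36) = -180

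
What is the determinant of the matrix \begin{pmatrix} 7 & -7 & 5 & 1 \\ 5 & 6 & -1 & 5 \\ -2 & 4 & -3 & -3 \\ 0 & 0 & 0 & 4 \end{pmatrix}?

The determinant is -228.

Expand along row 4 (it has 3 zeros):
  + (4) · M_44   where M_44 = det([7 -7 5; 5 6 -1; -2 4 -3]) = -57
det = (+1)·(4)·(-57) = -228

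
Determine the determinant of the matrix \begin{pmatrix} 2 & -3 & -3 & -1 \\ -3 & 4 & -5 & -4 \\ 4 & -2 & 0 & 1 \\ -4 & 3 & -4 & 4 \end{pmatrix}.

The determinant is 523.

Expand along row 3 (it has 1 zero):
  + (4) · M_31   where M_31 = det([-3 -3 -1; 4 -5 -4; 3 -4 4]) = 193
  − (-2) · M_32   where M_32 = det([2 -3 -1; -3 -5 -4; -4 -4 4]) = -148
  − (1) · M_34   where M_34 = det([2 -3 -3; -3 4 -5; -4 3 -4]) = -47
det = (+1)·(4)·(193) + (-1)·(-2)·(-148) + (-1)·(1)·(-47) = 523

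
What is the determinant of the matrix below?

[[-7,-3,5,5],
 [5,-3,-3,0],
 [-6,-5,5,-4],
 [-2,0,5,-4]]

Expand along row 2 (it has 1 zero):
  − (5) · M_21   where M_21 = det([-3 5 5; -5 5 -4; 0 5 -4]) = -225
  + (-3) · M_22   where M_22 = det([-7 5 5; -6 5 -4; -2 5 -4]) = -180
  − (-3) · M_23   where M_23 = det([-7 -3 5; -6 -5 -4; -2 0 -4]) = -142
det = (-1)·(5)·(-225) + (+1)·(-3)·(-180) + (-1)·(-3)·(-142) = 1239

The determinant is 1239.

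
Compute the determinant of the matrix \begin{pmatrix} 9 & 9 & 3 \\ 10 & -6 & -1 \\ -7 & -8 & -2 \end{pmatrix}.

-87

Expand along column 1:
  + 9 · |-6 -1; -8 -2| = 9·(12 − 8) = 36
  − 10 · |9 3; -8 -2| = −10·(-18 − (-24)) = -60
  + (-7) · |9 3; -6 -1| = (-7)·(-9 − (-18)) = -63
Sum: (36) + (-60) + (-63) = -87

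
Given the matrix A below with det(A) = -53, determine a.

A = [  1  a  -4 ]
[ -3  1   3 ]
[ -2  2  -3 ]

4

Expanding along the row containing a, det(A) is linear in a: det(A) = (-15)·a + (7).
Set (-15)·a + (7) = -53  ⇒  (-15)·a = -60  ⇒  a = 4.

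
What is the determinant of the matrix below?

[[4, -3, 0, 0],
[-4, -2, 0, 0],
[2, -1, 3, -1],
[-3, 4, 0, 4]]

The matrix is block lower-triangular with a 2×2 block and a 2×2 block on the diagonal, so its determinant equals the product of the determinants of the diagonal blocks.
det of the 2×2 block = -20
det of the 2×2 block = 12
det = (-20)·(12) = -240

-240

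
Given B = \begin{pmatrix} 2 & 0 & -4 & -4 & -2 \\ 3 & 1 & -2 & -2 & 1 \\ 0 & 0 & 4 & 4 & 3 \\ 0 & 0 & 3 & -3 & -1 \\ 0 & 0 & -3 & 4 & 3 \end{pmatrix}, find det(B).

-70

B is block upper-triangular with a 2×2 block and a 3×3 block on the diagonal, so its determinant equals the product of the determinants of the diagonal blocks.
det of the 2×2 block = 2
det of the 3×3 block = -35
det = (2)·(-35) = -70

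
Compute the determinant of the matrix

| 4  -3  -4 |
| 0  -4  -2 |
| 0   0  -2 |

32

The matrix is upper triangular, so the determinant is the product of the diagonal entries:
det = (4) · (-4) · (-2) = 32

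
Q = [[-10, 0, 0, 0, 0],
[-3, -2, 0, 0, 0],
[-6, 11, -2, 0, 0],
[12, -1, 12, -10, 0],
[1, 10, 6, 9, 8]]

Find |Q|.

The determinant is 3200.

Q is lower triangular, so det(Q) is the product of the diagonal entries:
det = (-10) · (-2) · (-2) · (-10) · (8) = 3200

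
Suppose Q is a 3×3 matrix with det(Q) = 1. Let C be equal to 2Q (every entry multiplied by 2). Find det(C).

For a 3×3 matrix, det(2Q) = 2^3·det(Q) = 8·det(Q).
det(C) = (8)·(1) = 8

|C| = 8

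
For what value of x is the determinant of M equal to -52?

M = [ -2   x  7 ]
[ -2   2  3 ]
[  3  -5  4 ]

Expanding along the column containing x, det(M) is linear in x: det(M) = (17)·x + (-18).
Set (17)·x + (-18) = -52  ⇒  (17)·x = -34  ⇒  x = -2.

-2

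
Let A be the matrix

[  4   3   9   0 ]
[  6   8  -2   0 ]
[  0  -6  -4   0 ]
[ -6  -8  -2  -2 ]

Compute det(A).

Expand along column 4 (it has 3 zeros):
  + (-2) · M_44   where M_44 = det([4 3 9; 6 8 -2; 0 -6 -4]) = -428
det = (+1)·(-2)·(-428) = 856

856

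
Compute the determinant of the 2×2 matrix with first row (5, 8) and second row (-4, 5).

The determinant is 57.

det = 5·5 − 8·(-4) = 25 − (-32) = 57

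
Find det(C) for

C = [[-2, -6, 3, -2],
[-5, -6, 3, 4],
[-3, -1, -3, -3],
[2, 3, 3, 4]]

-333

Expand along row 1:
  + (-2) · M_11   where M_11 = det([-6 3 4; -1 -3 -3; 3 3 4]) = 27
  − (-6) · M_12   where M_12 = det([-5 3 4; -3 -3 -3; 2 3 4]) = 21
  + (3) · M_13   where M_13 = det([-5 -6 4; -3 -1 -3; 2 3 4]) = -89
  − (-2) · M_14   where M_14 = det([-5 -6 3; -3 -1 -3; 2 3 3]) = -69
det = (+1)·(-2)·(27) + (-1)·(-6)·(21) + (+1)·(3)·(-89) + (-1)·(-2)·(-69) = -333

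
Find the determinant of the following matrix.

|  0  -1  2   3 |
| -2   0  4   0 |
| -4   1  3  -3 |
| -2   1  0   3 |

36

Expand along row 2 (it has 2 zeros):
  − (-2) · M_21   where M_21 = det([-1 2 3; 1 3 -3; 1 0 3]) = -30
  − (4) · M_23   where M_23 = det([0 -1 3; -4 1 -3; -2 1 3]) = -24
det = (-1)·(-2)·(-30) + (-1)·(4)·(-24) = 36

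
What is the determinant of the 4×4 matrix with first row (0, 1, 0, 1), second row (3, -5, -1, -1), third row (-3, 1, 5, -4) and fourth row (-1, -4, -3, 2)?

The determinant is -78.

Expand along row 1 (it has 2 zeros):
  − (1) · M_12   where M_12 = det([3 -1 -1; -3 5 -4; -1 -3 2]) = -30
  − (1) · M_14   where M_14 = det([3 -5 -1; -3 1 5; -1 -4 -3]) = 108
det = (-1)·(1)·(-30) + (-1)·(1)·(108) = -78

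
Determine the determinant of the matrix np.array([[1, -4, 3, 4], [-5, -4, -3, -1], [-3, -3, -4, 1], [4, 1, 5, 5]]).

Expand along row 1:
  + (1) · M_11   where M_11 = det([-4 -3 -1; -3 -4 1; 1 5 5]) = 63
  − (-4) · M_12   where M_12 = det([-5 -3 -1; -3 -4 1; 4 5 5]) = 67
  + (3) · M_13   where M_13 = det([-5 -4 -1; -3 -3 1; 4 1 5]) = -5
  − (4) · M_14   where M_14 = det([-5 -4 -3; -3 -3 -4; 4 1 5]) = 32
det = (+1)·(1)·(63) + (-1)·(-4)·(67) + (+1)·(3)·(-5) + (-1)·(4)·(32) = 188

The determinant is 188.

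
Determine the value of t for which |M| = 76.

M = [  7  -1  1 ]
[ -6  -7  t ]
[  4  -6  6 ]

Expanding along the column containing t, det(M) is linear in t: det(M) = (38)·t + (-266).
Set (38)·t + (-266) = 76  ⇒  (38)·t = 342  ⇒  t = 9.

t = 9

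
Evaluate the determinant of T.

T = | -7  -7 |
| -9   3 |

det(T) = (-7)·3 − (-7)·(-9) = -21 − 63 = -84

-84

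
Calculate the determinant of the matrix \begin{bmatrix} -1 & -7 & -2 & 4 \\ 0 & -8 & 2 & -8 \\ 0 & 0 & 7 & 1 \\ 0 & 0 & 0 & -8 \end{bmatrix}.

The matrix is upper triangular, so the determinant is the product of the diagonal entries:
det = (-1) · (-8) · (7) · (-8) = -448

-448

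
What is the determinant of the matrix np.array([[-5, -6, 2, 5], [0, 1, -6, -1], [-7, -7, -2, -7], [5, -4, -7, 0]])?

Expand along row 2 (it has 1 zero):
  + (1) · M_22   where M_22 = det([-5 2 5; -7 -2 -7; 5 -7 0]) = 470
  − (-6) · M_23   where M_23 = det([-5 -6 5; -7 -7 -7; 5 -4 0]) = 665
  + (-1) · M_24   where M_24 = det([-5 -6 2; -7 -7 -2; 5 -4 -7]) = 275
det = (+1)·(1)·(470) + (-1)·(-6)·(665) + (+1)·(-1)·(275) = 4185

The determinant is 4185.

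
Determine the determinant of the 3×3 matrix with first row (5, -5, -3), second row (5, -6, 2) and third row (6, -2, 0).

Expand along row 3:
  + 6 · |-5 -3; -6 2| = 6·(-10 − 18) = -168
  − (-2) · |5 -3; 5 2| = −(-2)·(10 − (-15)) = 50
Sum: (-168) + (50) = -118

-118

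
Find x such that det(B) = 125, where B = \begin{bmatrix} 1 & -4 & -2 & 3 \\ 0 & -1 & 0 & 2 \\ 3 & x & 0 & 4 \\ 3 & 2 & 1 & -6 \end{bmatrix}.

Expanding along the row containing x, det(B) is linear in x: det(B) = (14)·x + (55).
Set (14)·x + (55) = 125  ⇒  (14)·x = 70  ⇒  x = 5.

x = 5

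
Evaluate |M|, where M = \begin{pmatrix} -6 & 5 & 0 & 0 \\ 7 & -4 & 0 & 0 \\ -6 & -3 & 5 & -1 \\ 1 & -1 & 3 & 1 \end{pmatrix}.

M is block lower-triangular with a 2×2 block and a 2×2 block on the diagonal, so its determinant equals the product of the determinants of the diagonal blocks.
det of the 2×2 block = -11
det of the 2×2 block = 8
det = (-11)·(8) = -88

-88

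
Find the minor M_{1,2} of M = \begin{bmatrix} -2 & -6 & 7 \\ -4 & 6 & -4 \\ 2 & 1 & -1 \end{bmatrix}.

12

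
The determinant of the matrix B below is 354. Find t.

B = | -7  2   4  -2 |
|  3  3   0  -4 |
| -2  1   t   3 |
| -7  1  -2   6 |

t = -4

Expanding along the column containing t, det(B) is linear in t: det(B) = (-182)·t + (-374).
Set (-182)·t + (-374) = 354  ⇒  (-182)·t = 728  ⇒  t = -4.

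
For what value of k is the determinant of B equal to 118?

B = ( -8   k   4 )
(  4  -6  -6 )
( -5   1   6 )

k = -3

Expanding along the column containing k, det(B) is linear in k: det(B) = (6)·k + (136).
Set (6)·k + (136) = 118  ⇒  (6)·k = -18  ⇒  k = -3.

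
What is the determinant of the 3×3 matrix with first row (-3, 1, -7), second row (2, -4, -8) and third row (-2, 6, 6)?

-96

Expand along row 1:
  + (-3) · |-4 -8; 6 6| = (-3)·(-24 − (-48)) = -72
  − 1 · |2 -8; -2 6| = −1·(12 − 16) = 4
  + (-7) · |2 -4; -2 6| = (-7)·(12 − 8) = -28
Sum: (-72) + (4) + (-28) = -96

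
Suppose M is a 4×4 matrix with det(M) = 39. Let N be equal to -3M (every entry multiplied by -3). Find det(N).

|N| = 3159

For a 4×4 matrix, det(-3M) = (-3)^4·det(M) = 81·det(M).
det(N) = (81)·(39) = 3159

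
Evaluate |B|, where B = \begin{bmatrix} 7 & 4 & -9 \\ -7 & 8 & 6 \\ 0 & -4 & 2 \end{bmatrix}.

|B| = 84

Expand along column 1:
  + 7 · |8 6; -4 2| = 7·(16 − (-24)) = 280
  − (-7) · |4 -9; -4 2| = −(-7)·(8 − 36) = -196
Sum: (280) + (-196) = 84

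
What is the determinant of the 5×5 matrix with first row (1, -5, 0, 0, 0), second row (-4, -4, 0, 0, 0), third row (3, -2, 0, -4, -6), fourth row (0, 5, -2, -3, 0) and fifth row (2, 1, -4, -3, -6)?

The determinant is -2016.

The matrix is block lower-triangular with a 2×2 block and a 3×3 block on the diagonal, so its determinant equals the product of the determinants of the diagonal blocks.
det of the 2×2 block = -24
det of the 3×3 block = 84
det = (-24)·(84) = -2016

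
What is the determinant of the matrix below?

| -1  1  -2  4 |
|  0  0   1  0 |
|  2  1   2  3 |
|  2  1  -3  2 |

The determinant is -3.

Expand along row 2 (it has 3 zeros):
  − (1) · M_23   where M_23 = det([-1 1 4; 2 1 3; 2 1 2]) = 3
det = (-1)·(1)·(3) = -3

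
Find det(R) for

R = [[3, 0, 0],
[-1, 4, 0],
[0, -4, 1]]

R is lower triangular, so det(R) is the product of the diagonal entries:
det = (3) · (4) · (1) = 12

The determinant is 12.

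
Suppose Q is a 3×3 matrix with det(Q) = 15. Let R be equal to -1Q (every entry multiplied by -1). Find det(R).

For a 3×3 matrix, det(-1Q) = (-1)^3·det(Q) = -1·det(Q).
det(R) = (-1)·(15) = -15

The determinant is -15.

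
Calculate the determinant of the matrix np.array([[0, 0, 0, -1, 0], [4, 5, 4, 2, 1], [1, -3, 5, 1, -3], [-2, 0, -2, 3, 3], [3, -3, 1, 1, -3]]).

Expand along row 1 (it has 4 zeros):
  − (-1) · M_14   where M_14 = det([4 5 4 1; 1 -3 5 -3; -2 0 -2 3; 3 -3 1 -3]) = -282
det = (-1)·(-1)·(-282) = -282

The determinant is -282.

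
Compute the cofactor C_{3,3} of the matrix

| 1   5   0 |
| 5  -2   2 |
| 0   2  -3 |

Delete row 3 and column 3; the remaining 2×2 submatrix is [1 5; 5 -2].
Its determinant is 1·(-2) − 5·5 = -27.
The cofactor carries sign (−1)^(3+3) = +1, so C_{3,3} = +(-27) = -27.

The cofactor is -27.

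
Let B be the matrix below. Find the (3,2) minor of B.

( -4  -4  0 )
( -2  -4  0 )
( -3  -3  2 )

Delete row 3 and column 2; the remaining 2×2 submatrix is [-4 0; -2 0].
Its determinant is (-4)·0 − 0·(-2) = 0.

The minor is 0.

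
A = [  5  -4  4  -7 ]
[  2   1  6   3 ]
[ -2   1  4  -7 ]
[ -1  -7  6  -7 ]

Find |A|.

det(A) = 2974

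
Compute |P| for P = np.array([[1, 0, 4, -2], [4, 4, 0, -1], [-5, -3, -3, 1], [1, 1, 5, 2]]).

Expand along row 1 (it has 1 zero):
  + (1) · M_11   where M_11 = det([4 0 -1; -3 -3 1; 1 5 2]) = -32
  + (4) · M_13   where M_13 = det([4 4 -1; -5 -3 1; 1 1 2]) = 18
  − (-2) · M_14   where M_14 = det([4 4 0; -5 -3 -3; 1 1 5]) = 40
det = (+1)·(1)·(-32) + (+1)·(4)·(18) + (-1)·(-2)·(40) = 120

The determinant is 120.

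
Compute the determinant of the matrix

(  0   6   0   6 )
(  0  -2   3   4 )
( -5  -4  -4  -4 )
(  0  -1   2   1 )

Expand along column 1 (it has 3 zeros):
  + (-5) · M_31   where M_31 = det([6 0 6; -2 3 4; -1 2 1]) = -36
det = (+1)·(-5)·(-36) = 180

180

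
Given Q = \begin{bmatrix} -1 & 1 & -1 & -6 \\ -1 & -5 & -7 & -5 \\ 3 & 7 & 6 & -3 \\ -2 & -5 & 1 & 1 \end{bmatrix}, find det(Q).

The determinant is 663.

Expand along row 1:
  + (-1) · M_11   where M_11 = det([-5 -7 -5; 7 6 -3; -5 1 1]) = -286
  − (1) · M_12   where M_12 = det([-1 -7 -5; 3 6 -3; -2 1 1]) = -105
  + (-1) · M_13   where M_13 = det([-1 -5 -5; 3 7 -3; -2 -5 1]) = -2
  − (-6) · M_14   where M_14 = det([-1 -5 -7; 3 7 6; -2 -5 1]) = 45
det = (+1)·(-1)·(-286) + (-1)·(1)·(-105) + (+1)·(-1)·(-2) + (-1)·(-6)·(45) = 663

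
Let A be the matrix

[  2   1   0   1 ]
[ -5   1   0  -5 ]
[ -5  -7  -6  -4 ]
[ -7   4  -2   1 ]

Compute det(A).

Expand along column 3 (it has 2 zeros):
  + (-6) · M_33   where M_33 = det([2 1 1; -5 1 -5; -7 4 1]) = 69
  − (-2) · M_43   where M_43 = det([2 1 1; -5 1 -5; -5 -7 -4]) = -33
det = (+1)·(-6)·(69) + (-1)·(-2)·(-33) = -480

det(A) = -480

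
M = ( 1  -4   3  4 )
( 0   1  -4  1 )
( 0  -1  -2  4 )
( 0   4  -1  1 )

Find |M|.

-57

Expand along column 1 (it has 3 zeros):
  + (1) · M_11   where M_11 = det([1 -4 1; -1 -2 4; 4 -1 1]) = -57
det = (+1)·(1)·(-57) = -57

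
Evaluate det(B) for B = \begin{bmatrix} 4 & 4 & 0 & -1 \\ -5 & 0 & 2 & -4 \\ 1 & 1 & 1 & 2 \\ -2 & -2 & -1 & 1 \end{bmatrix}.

The determinant is 55.

Expand along row 1 (it has 1 zero):
  + (4) · M_11   where M_11 = det([0 2 -4; 1 1 2; -2 -1 1]) = -14
  − (4) · M_12   where M_12 = det([-5 2 -4; 1 1 2; -2 -1 1]) = -29
  − (-1) · M_14   where M_14 = det([-5 0 2; 1 1 1; -2 -2 -1]) = -5
det = (+1)·(4)·(-14) + (-1)·(4)·(-29) + (-1)·(-1)·(-5) = 55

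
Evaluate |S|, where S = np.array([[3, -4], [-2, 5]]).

det(S) = 3·5 − (-4)·(-2) = 15 − 8 = 7

|S| = 7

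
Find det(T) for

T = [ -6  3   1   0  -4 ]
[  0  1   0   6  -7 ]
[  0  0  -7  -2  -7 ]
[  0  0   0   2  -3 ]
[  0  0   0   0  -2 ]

T is upper triangular, so det(T) is the product of the diagonal entries:
det = (-6) · (1) · (-7) · (2) · (-2) = -168

-168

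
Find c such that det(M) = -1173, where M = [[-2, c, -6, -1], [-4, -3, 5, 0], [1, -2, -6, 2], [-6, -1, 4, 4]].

Expanding along the column containing c, det(M) is linear in c: det(M) = (-48)·c + (-789).
Set (-48)·c + (-789) = -1173  ⇒  (-48)·c = -384  ⇒  c = 8.

c = 8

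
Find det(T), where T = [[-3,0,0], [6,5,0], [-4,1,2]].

T is lower triangular, so det(T) is the product of the diagonal entries:
det = (-3) · (5) · (2) = -30

-30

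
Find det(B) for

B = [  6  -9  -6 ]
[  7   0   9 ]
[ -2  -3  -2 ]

det(B) = 324

Expand along row 2:
  − 7 · |-9 -6; -3 -2| = −7·(18 − 18) = 0
  − 9 · |6 -9; -2 -3| = −9·(-18 − 18) = 324
Sum: (0) + (324) = 324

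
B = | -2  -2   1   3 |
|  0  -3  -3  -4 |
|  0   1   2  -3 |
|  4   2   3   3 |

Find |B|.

Expand along column 1 (it has 2 zeros):
  + (-2) · M_11   where M_11 = det([-3 -3 -4; 1 2 -3; 2 3 3]) = -14
  − (4) · M_41   where M_41 = det([-2 1 3; -3 -3 -4; 1 2 -3]) = -56
det = (+1)·(-2)·(-14) + (-1)·(4)·(-56) = 252

det(B) = 252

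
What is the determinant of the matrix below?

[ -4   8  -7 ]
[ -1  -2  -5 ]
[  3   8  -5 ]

Expand along row 1:
  + (-4) · |-2 -5; 8 -5| = (-4)·(10 − (-40)) = -200
  − 8 · |-1 -5; 3 -5| = −8·(5 − (-15)) = -160
  + (-7) · |-1 -2; 3 8| = (-7)·(-8 − (-6)) = 14
Sum: (-200) + (-160) + (14) = -346

-346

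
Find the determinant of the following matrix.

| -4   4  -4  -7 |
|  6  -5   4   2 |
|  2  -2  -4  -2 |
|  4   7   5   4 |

Expand along row 1:
  + (-4) · M_11   where M_11 = det([-5 4 2; -2 -4 -2; 7 5 4]) = 42
  − (4) · M_12   where M_12 = det([6 4 2; 2 -4 -2; 4 5 4]) = -48
  + (-4) · M_13   where M_13 = det([6 -5 2; 2 -2 -2; 4 7 4]) = 160
  − (-7) · M_14   where M_14 = det([6 -5 4; 2 -2 -4; 4 7 5]) = 326
det = (+1)·(-4)·(42) + (-1)·(4)·(-48) + (+1)·(-4)·(160) + (-1)·(-7)·(326) = 1666

1666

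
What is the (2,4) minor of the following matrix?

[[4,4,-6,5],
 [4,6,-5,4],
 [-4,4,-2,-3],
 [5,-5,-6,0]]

The minor is -272.

Delete row 2 and column 4; the remaining 3×3 submatrix is [4 4 -6; -4 4 -2; 5 -5 -6].
Its determinant is -272.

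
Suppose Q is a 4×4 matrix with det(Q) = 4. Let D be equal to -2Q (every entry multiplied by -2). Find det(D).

For a 4×4 matrix, det(-2Q) = (-2)^4·det(Q) = 16·det(Q).
det(D) = (16)·(4) = 64

det(D) = 64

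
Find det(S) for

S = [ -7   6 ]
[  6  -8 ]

20

det(S) = (-7)·(-8) − 6·6 = 56 − 36 = 20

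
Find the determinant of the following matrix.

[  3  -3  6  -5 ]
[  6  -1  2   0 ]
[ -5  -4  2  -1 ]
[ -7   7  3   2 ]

The determinant is -1340.

Expand along row 2 (it has 1 zero):
  − (6) · M_21   where M_21 = det([-3 6 -5; -4 2 -1; 7 3 2]) = 115
  + (-1) · M_22   where M_22 = det([3 6 -5; -5 2 -1; -7 3 2]) = 128
  − (2) · M_23   where M_23 = det([3 -3 -5; -5 -4 -1; -7 7 2]) = 261
det = (-1)·(6)·(115) + (+1)·(-1)·(128) + (-1)·(2)·(261) = -1340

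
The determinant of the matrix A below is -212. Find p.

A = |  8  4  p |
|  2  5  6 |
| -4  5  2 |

p = 2

Expanding along the row containing p, det(A) is linear in p: det(A) = (30)·p + (-272).
Set (30)·p + (-272) = -212  ⇒  (30)·p = 60  ⇒  p = 2.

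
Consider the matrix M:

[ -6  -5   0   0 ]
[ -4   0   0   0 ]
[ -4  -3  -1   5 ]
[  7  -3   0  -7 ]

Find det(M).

-140

M is block lower-triangular with a 2×2 block and a 2×2 block on the diagonal, so its determinant equals the product of the determinants of the diagonal blocks.
det of the 2×2 block = -20
det of the 2×2 block = 7
det = (-20)·(7) = -140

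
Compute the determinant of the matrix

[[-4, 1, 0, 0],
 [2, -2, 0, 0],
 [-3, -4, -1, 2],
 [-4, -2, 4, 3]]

-66

The matrix is block lower-triangular with a 2×2 block and a 2×2 block on the diagonal, so its determinant equals the product of the determinants of the diagonal blocks.
det of the 2×2 block = 6
det of the 2×2 block = -11
det = (6)·(-11) = -66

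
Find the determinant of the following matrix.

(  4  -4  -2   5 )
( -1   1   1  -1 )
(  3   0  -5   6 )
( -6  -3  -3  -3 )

Expand along row 3 (it has 1 zero):
  + (3) · M_31   where M_31 = det([-4 -2 5; 1 1 -1; -3 -3 -3]) = 12
  + (-5) · M_33   where M_33 = det([4 -4 5; -1 1 -1; -6 -3 -3]) = 9
  − (6) · M_34   where M_34 = det([4 -4 -2; -1 1 1; -6 -3 -3]) = 18
det = (+1)·(3)·(12) + (+1)·(-5)·(9) + (-1)·(6)·(18) = -117

The determinant is -117.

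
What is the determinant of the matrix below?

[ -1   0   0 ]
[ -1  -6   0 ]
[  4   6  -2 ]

-12

The matrix is lower triangular, so the determinant is the product of the diagonal entries:
det = (-1) · (-6) · (-2) = -12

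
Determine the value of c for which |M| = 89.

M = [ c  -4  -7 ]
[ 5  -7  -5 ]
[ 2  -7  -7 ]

3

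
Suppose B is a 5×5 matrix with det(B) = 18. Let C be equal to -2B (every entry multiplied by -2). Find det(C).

|C| = -576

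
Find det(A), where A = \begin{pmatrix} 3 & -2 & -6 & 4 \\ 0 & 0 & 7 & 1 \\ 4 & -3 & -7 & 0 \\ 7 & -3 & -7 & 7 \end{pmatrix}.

The determinant is -215.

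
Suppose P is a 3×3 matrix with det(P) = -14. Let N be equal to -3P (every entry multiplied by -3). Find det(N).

|N| = 378

For a 3×3 matrix, det(-3P) = (-3)^3·det(P) = -27·det(P).
det(N) = (-27)·(-14) = 378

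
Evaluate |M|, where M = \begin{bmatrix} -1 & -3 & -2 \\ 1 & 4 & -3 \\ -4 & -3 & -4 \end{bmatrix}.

-49

Expand along row 1:
  + (-1) · |4 -3; -3 -4| = (-1)·(-16 − 9) = 25
  − (-3) · |1 -3; -4 -4| = −(-3)·(-4 − 12) = -48
  + (-2) · |1 4; -4 -3| = (-2)·(-3 − (-16)) = -26
Sum: (25) + (-48) + (-26) = -49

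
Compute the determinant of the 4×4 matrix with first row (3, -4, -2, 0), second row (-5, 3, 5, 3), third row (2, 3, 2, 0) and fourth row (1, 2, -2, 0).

-168

Expand along column 4 (it has 3 zeros):
  + (3) · M_24   where M_24 = det([3 -4 -2; 2 3 2; 1 2 -2]) = -56
det = (+1)·(3)·(-56) = -168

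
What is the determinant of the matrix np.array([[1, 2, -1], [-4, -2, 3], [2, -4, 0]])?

4

Expand along column 3:
  + (-1) · |-4 -2; 2 -4| = (-1)·(16 − (-4)) = -20
  − 3 · |1 2; 2 -4| = −3·(-4 − 4) = 24
Sum: (-20) + (24) = 4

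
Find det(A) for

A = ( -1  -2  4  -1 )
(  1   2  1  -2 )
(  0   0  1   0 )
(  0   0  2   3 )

0

A is block upper-triangular with a 2×2 block and a 2×2 block on the diagonal, so its determinant equals the product of the determinants of the diagonal blocks.
det of the 2×2 block = 0
det of the 2×2 block = 3
det = (0)·(3) = 0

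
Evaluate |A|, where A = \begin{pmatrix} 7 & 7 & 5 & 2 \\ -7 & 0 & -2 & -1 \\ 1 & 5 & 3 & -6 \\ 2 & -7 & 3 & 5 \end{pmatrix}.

Expand along row 2 (it has 1 zero):
  − (-7) · M_21   where M_21 = det([7 5 2; 5 3 -6; -7 3 5]) = 388
  − (-2) · M_23   where M_23 = det([7 7 2; 1 5 -6; 2 -7 5]) = -272
  + (-1) · M_24   where M_24 = det([7 7 5; 1 5 3; 2 -7 3]) = 188
det = (-1)·(-7)·(388) + (-1)·(-2)·(-272) + (+1)·(-1)·(188) = 1984

The determinant is 1984.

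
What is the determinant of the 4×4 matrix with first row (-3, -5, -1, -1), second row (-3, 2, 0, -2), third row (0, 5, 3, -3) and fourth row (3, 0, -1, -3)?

The determinant is 288.

Expand along row 2 (it has 1 zero):
  − (-3) · M_21   where M_21 = det([-5 -1 -1; 5 3 -3; 0 -1 -3]) = 50
  + (2) · M_22   where M_22 = det([-3 -1 -1; 0 3 -3; 3 -1 -3]) = 54
  + (-2) · M_24   where M_24 = det([-3 -5 -1; 0 5 3; 3 0 -1]) = -15
det = (-1)·(-3)·(50) + (+1)·(2)·(54) + (+1)·(-2)·(-15) = 288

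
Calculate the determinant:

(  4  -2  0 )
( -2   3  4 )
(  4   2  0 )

The determinant is -64.

Expand along column 3:
  − 4 · |4 -2; 4 2| = −4·(8 − (-8)) = -64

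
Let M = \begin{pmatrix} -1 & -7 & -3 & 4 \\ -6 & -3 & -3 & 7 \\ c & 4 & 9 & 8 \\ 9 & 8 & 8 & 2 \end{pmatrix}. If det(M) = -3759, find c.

c = -2

Expanding along the row containing c, det(M) is linear in c: det(M) = (248)·c + (-3263).
Set (248)·c + (-3263) = -3759  ⇒  (248)·c = -496  ⇒  c = -2.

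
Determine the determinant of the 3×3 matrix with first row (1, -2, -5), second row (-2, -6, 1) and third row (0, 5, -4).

Expand along row 3:
  − 5 · |1 -5; -2 1| = −5·(1 − 10) = 45
  + (-4) · |1 -2; -2 -6| = (-4)·(-6 − 4) = 40
Sum: (45) + (40) = 85

85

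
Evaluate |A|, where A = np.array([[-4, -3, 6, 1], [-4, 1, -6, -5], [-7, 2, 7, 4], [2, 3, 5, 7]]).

-222

Expand along row 1:
  + (-4) · M_11   where M_11 = det([1 -6 -5; 2 7 4; 3 5 7]) = 96
  − (-3) · M_12   where M_12 = det([-4 -6 -5; -7 7 4; 2 5 7]) = -213
  + (6) · M_13   where M_13 = det([-4 1 -5; -7 2 4; 2 3 7]) = 174
  − (1) · M_14   where M_14 = det([-4 1 -6; -7 2 7; 2 3 5]) = 243
det = (+1)·(-4)·(96) + (-1)·(-3)·(-213) + (+1)·(6)·(174) + (-1)·(1)·(243) = -222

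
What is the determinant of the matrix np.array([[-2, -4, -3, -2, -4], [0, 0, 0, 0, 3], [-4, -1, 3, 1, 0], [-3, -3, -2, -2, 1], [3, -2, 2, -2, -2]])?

333

Expand along row 2 (it has 4 zeros):
  − (3) · M_25   where M_25 = det([-2 -4 -3 -2; -4 -1 3 1; -3 -3 -2 -2; 3 -2 2 -2]) = -111
det = (-1)·(3)·(-111) = 333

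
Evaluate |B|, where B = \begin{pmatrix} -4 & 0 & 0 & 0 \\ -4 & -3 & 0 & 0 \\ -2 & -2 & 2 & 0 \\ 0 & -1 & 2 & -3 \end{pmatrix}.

B is lower triangular, so det(B) is the product of the diagonal entries:
det = (-4) · (-3) · (2) · (-3) = -72

|B| = -72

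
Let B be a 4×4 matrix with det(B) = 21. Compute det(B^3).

9261

det(B^3) = (det B)^3 = (21)^3 = 9261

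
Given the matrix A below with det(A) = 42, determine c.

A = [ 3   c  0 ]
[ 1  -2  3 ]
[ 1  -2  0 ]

8

Expanding along the column containing c, det(A) is linear in c: det(A) = (3)·c + (18).
Set (3)·c + (18) = 42  ⇒  (3)·c = 24  ⇒  c = 8.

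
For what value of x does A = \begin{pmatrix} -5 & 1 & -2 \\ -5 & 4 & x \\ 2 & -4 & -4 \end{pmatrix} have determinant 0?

2

Expanding along the row containing x, det(A) is linear in x: det(A) = (-18)·x + (36).
Set (-18)·x + (36) = 0  ⇒  (-18)·x = -36  ⇒  x = 2.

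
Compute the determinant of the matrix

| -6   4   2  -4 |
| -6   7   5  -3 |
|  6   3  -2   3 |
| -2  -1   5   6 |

622

Expand along row 1:
  + (-6) · M_11   where M_11 = det([7 5 -3; 3 -2 3; -1 5 6]) = -333
  − (4) · M_12   where M_12 = det([-6 5 -3; 6 -2 3; -2 5 6]) = -126
  + (2) · M_13   where M_13 = det([-6 7 -3; 6 3 3; -2 -1 6]) = -420
  − (-4) · M_14   where M_14 = det([-6 7 5; 6 3 -2; -2 -1 5]) = -260
det = (+1)·(-6)·(-333) + (-1)·(4)·(-126) + (+1)·(2)·(-420) + (-1)·(-4)·(-260) = 622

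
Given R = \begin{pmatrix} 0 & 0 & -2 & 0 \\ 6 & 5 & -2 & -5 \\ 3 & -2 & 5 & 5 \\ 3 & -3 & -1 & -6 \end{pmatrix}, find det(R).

|R| = -684

Expand along row 1 (it has 3 zeros):
  + (-2) · M_13   where M_13 = det([6 5 -5; 3 -2 5; 3 -3 -6]) = 342
det = (+1)·(-2)·(342) = -684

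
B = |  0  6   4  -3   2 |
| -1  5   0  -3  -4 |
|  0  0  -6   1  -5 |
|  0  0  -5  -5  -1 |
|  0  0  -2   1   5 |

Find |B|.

B is block upper-triangular with a 2×2 block and a 3×3 block on the diagonal, so its determinant equals the product of the determinants of the diagonal blocks.
det of the 2×2 block = 6
det of the 3×3 block = 246
det = (6)·(246) = 1476

1476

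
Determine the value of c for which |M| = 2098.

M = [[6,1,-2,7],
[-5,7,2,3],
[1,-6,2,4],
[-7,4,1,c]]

9

Expanding along the row containing c, det(M) is linear in c: det(M) = (122)·c + (1000).
Set (122)·c + (1000) = 2098  ⇒  (122)·c = 1098  ⇒  c = 9.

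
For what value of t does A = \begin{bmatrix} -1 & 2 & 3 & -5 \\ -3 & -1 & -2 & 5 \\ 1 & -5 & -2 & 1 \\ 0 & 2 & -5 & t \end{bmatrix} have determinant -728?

-6

Expanding along the row containing t, det(A) is linear in t: det(A) = (40)·t + (-488).
Set (40)·t + (-488) = -728  ⇒  (40)·t = -240  ⇒  t = -6.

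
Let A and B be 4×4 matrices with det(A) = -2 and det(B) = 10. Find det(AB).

det(AB) = det(A)·det(B) = (-2)·(10) = -20

det(AB) = -20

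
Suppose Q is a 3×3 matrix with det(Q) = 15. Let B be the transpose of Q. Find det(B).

|B| = 15

det(Qᵀ) = det(Q).
det(B) = (1)·(15) = 15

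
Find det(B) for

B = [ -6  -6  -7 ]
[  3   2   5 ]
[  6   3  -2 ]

-81

Expand along column 1:
  + (-6) · |2 5; 3 -2| = (-6)·(-4 − 15) = 114
  − 3 · |-6 -7; 3 -2| = −3·(12 − (-21)) = -99
  + 6 · |-6 -7; 2 5| = 6·(-30 − (-14)) = -96
Sum: (114) + (-99) + (-96) = -81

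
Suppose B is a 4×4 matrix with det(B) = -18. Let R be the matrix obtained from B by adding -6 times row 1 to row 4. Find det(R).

Adding a multiple of one row to another leaves the determinant unchanged.
det(R) = (1)·(-18) = -18

|R| = -18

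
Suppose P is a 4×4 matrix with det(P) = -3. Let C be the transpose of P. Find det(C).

-3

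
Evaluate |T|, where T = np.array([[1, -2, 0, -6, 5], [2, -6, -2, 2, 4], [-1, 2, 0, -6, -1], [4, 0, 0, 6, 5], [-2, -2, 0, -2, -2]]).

det(T) = -80

Expand along column 3 (it has 4 zeros):
  − (-2) · M_23   where M_23 = det([1 -2 -6 5; -1 2 -6 -1; 4 0 6 5; -2 -2 -2 -2]) = -40
det = (-1)·(-2)·(-40) = -80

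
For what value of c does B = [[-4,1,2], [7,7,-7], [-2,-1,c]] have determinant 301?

c = -7

Expanding along the row containing c, det(B) is linear in c: det(B) = (-35)·c + (56).
Set (-35)·c + (56) = 301  ⇒  (-35)·c = 245  ⇒  c = -7.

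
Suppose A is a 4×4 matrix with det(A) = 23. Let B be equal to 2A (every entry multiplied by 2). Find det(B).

det(B) = 368

For a 4×4 matrix, det(2A) = 2^4·det(A) = 16·det(A).
det(B) = (16)·(23) = 368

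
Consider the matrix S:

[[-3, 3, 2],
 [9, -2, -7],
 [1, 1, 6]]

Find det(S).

-146

Expand along column 1:
  + (-3) · |-2 -7; 1 6| = (-3)·(-12 − (-7)) = 15
  − 9 · |3 2; 1 6| = −9·(18 − 2) = -144
  + 1 · |3 2; -2 -7| = 1·(-21 − (-4)) = -17
Sum: (15) + (-144) + (-17) = -146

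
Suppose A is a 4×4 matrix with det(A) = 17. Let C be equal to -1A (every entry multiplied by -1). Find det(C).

det(C) = 17

For a 4×4 matrix, det(-1A) = (-1)^4·det(A) = 1·det(A).
det(C) = (1)·(17) = 17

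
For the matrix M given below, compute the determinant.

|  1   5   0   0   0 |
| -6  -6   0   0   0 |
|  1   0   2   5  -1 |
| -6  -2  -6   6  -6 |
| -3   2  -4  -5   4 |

det(M) = 4176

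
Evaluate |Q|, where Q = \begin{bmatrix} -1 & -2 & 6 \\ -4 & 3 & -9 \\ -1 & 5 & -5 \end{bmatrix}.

|Q| = -110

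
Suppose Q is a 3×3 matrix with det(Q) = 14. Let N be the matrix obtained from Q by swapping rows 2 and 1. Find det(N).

The determinant is -14.

Swapping two rows multiplies the determinant by −1.
det(N) = (-1)·(14) = -14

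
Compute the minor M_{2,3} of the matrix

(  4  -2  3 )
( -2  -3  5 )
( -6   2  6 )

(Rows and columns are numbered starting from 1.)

-4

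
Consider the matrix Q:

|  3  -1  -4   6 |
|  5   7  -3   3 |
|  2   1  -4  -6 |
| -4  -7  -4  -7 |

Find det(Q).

Expand along row 1:
  + (3) · M_11   where M_11 = det([7 -3 3; 1 -4 -6; -7 -4 -7]) = -215
  − (-1) · M_12   where M_12 = det([5 -3 3; 2 -4 -6; -4 -4 -7]) = -166
  + (-4) · M_13   where M_13 = det([5 7 3; 2 1 -6; -4 -7 -7]) = -9
  − (6) · M_14   where M_14 = det([5 7 -3; 2 1 -4; -4 -7 -4]) = 38
det = (+1)·(3)·(-215) + (-1)·(-1)·(-166) + (+1)·(-4)·(-9) + (-1)·(6)·(38) = -1003

det(Q) = -1003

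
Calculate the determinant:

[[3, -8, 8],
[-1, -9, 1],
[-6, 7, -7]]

-216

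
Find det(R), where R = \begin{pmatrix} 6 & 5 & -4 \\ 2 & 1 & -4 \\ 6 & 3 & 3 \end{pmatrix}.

Expand along row 1:
  + 6 · |1 -4; 3 3| = 6·(3 − (-12)) = 90
  − 5 · |2 -4; 6 3| = −5·(6 − (-24)) = -150
  + (-4) · |2 1; 6 3| = (-4)·(6 − 6) = 0
Sum: (90) + (-150) + (0) = -60

|R| = -60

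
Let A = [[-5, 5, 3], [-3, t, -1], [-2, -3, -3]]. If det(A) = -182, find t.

Expanding along the column containing t, det(A) is linear in t: det(A) = (21)·t + (7).
Set (21)·t + (7) = -182  ⇒  (21)·t = -189  ⇒  t = -9.

t = -9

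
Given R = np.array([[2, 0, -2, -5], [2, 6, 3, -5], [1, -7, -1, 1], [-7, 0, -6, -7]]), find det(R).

det(R) = -1169

Expand along column 2 (it has 2 zeros):
  + (6) · M_22   where M_22 = det([2 -2 -5; 1 -1 1; -7 -6 -7]) = 91
  − (-7) · M_32   where M_32 = det([2 -2 -5; 2 3 -5; -7 -6 -7]) = -245
det = (+1)·(6)·(91) + (-1)·(-7)·(-245) = -1169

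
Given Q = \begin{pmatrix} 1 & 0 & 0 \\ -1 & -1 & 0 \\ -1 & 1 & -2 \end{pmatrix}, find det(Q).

Q is lower triangular, so det(Q) is the product of the diagonal entries:
det = (1) · (-1) · (-2) = 2

|Q| = 2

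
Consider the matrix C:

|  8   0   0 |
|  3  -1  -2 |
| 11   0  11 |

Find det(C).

Expand along row 1:
  + 8 · |-1 -2; 0 11| = 8·(-11 − 0) = -88

det(C) = -88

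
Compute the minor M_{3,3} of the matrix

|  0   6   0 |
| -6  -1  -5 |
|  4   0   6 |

The minor is 36.

Delete row 3 and column 3; the remaining 2×2 submatrix is [0 6; -6 -1].
Its determinant is 0·(-1) − 6·(-6) = 36.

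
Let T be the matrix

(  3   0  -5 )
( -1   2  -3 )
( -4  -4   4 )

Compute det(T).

-72

Expand along column 2:
  + 2 · |3 -5; -4 4| = 2·(12 − 20) = -16
  − (-4) · |3 -5; -1 -3| = −(-4)·(-9 − 5) = -56
Sum: (-16) + (-56) = -72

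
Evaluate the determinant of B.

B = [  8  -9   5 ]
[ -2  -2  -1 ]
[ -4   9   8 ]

-366

Expand along row 1:
  + 8 · |-2 -1; 9 8| = 8·(-16 − (-9)) = -56
  − (-9) · |-2 -1; -4 8| = −(-9)·(-16 − 4) = -180
  + 5 · |-2 -2; -4 9| = 5·(-18 − 8) = -130
Sum: (-56) + (-180) + (-130) = -366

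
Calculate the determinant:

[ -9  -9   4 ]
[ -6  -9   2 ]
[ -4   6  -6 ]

-270

Expand along column 1:
  + (-9) · |-9 2; 6 -6| = (-9)·(54 − 12) = -378
  − (-6) · |-9 4; 6 -6| = −(-6)·(54 − 24) = 180
  + (-4) · |-9 4; -9 2| = (-4)·(-18 − (-36)) = -72
Sum: (-378) + (180) + (-72) = -270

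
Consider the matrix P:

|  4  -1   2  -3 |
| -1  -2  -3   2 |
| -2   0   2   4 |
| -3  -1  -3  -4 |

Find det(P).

240

Expand along row 3 (it has 1 zero):
  + (-2) · M_31   where M_31 = det([-1 2 -3; -2 -3 2; -1 -3 -4]) = -47
  + (2) · M_33   where M_33 = det([4 -1 -3; -1 -2 2; -3 -1 -4]) = 65
  − (4) · M_34   where M_34 = det([4 -1 2; -1 -2 -3; -3 -1 -3]) = -4
det = (+1)·(-2)·(-47) + (+1)·(2)·(65) + (-1)·(4)·(-4) = 240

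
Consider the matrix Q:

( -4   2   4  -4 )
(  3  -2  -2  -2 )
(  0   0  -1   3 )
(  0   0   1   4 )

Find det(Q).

Q is block upper-triangular with a 2×2 block and a 2×2 block on the diagonal, so its determinant equals the product of the determinants of the diagonal blocks.
det of the 2×2 block = 2
det of the 2×2 block = -7
det = (2)·(-7) = -14

|Q| = -14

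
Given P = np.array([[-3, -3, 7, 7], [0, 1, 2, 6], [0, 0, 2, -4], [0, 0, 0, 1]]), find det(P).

det(P) = -6

P is upper triangular, so det(P) is the product of the diagonal entries:
det = (-3) · (1) · (2) · (1) = -6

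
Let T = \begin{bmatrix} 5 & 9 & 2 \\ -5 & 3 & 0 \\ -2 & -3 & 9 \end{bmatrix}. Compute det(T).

582

Expand along column 3:
  + 2 · |-5 3; -2 -3| = 2·(15 − (-6)) = 42
  + 9 · |5 9; -5 3| = 9·(15 − (-45)) = 540
Sum: (42) + (540) = 582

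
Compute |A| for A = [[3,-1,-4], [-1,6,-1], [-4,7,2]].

Expand along row 1:
  + 3 · |6 -1; 7 2| = 3·(12 − (-7)) = 57
  − (-1) · |-1 -1; -4 2| = −(-1)·(-2 − 4) = -6
  + (-4) · |-1 6; -4 7| = (-4)·(-7 − (-24)) = -68
Sum: (57) + (-6) + (-68) = -17

-17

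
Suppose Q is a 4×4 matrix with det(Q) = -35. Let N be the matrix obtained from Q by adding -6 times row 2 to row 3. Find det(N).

det(N) = -35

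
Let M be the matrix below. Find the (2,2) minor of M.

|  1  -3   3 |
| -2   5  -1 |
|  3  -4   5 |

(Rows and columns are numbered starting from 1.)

-4

Delete row 2 and column 2; the remaining 2×2 submatrix is [1 3; 3 5].
Its determinant is 1·5 − 3·3 = -4.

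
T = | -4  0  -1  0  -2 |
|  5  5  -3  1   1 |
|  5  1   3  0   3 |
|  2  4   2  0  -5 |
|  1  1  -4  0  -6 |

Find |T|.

38

Expand along column 4 (it has 4 zeros):
  + (1) · M_24   where M_24 = det([-4 0 -1 -2; 5 1 3 3; 2 4 2 -5; 1 1 -4 -6]) = 38
det = (+1)·(1)·(38) = 38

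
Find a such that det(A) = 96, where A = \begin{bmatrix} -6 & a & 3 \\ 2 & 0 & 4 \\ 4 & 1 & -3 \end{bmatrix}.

3

Expanding along the row containing a, det(A) is linear in a: det(A) = (22)·a + (30).
Set (22)·a + (30) = 96  ⇒  (22)·a = 66  ⇒  a = 3.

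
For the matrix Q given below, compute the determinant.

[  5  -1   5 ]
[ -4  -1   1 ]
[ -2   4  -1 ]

|Q| = -99

Expand along row 1:
  + 5 · |-1 1; 4 -1| = 5·(1 − 4) = -15
  − (-1) · |-4 1; -2 -1| = −(-1)·(4 − (-2)) = 6
  + 5 · |-4 -1; -2 4| = 5·(-16 − 2) = -90
Sum: (-15) + (6) + (-90) = -99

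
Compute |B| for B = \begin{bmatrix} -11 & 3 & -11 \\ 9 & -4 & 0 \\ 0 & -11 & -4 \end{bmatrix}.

The determinant is 1021.

Expand along row 2:
  − 9 · |3 -11; -11 -4| = −9·(-12 − 121) = 1197
  + (-4) · |-11 -11; 0 -4| = (-4)·(44 − 0) = -176
Sum: (1197) + (-176) = 1021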